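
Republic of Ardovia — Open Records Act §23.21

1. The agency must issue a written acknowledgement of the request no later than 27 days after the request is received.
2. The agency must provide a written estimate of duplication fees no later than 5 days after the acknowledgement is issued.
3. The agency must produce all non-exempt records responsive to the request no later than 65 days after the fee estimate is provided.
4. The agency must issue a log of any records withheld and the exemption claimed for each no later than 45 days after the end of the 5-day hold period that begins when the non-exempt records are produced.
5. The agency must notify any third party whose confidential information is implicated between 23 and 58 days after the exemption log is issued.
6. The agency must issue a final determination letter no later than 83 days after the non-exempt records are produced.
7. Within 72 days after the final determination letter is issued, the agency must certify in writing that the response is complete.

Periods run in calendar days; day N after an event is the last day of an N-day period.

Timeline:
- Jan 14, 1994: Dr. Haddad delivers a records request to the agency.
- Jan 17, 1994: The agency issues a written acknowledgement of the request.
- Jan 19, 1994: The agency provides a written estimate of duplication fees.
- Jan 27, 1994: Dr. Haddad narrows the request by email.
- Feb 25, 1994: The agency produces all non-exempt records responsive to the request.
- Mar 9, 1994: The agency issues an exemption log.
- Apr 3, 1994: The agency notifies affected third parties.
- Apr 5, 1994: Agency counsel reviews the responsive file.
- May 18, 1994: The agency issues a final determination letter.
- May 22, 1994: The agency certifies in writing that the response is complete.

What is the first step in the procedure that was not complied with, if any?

None — every step was satisfied

Step 1 — counting 27 days from Jan 14, 1994 (when the request is received) gives a deadline of Feb 10, 1994; done Jan 17, 1994 — timely.
Step 2 — counting 5 days from Jan 17, 1994 (when the acknowledgement is issued) gives a deadline of Jan 22, 1994; done Jan 19, 1994 — timely.
Step 3 — counting 65 days from Jan 19, 1994 (when the fee estimate is provided) gives a deadline of Mar 25, 1994; Feb 25, 1994 is within that limit.
Step 4 — counting 45 days from Mar 2, 1994 (end of the 5-day hold period, which began when the non-exempt records are produced on Feb 25, 1994) gives a deadline of Apr 16, 1994; Mar 9, 1994 is within that limit.
Step 5 — 23 and 58 days from Mar 9, 1994 (when the exemption log is issued) are Apr 1, 1994 and May 6, 1994 respectively; done Apr 3, 1994, which is between those dates.
Step 6 — counting 83 days from Feb 25, 1994 (when the non-exempt records are produced) gives a deadline of May 19, 1994; May 18, 1994 is within that limit.
Step 7 — counting 72 days from May 18, 1994 (when the final determination letter is issued) gives a deadline of Jul 29, 1994; done May 22, 1994 — timely.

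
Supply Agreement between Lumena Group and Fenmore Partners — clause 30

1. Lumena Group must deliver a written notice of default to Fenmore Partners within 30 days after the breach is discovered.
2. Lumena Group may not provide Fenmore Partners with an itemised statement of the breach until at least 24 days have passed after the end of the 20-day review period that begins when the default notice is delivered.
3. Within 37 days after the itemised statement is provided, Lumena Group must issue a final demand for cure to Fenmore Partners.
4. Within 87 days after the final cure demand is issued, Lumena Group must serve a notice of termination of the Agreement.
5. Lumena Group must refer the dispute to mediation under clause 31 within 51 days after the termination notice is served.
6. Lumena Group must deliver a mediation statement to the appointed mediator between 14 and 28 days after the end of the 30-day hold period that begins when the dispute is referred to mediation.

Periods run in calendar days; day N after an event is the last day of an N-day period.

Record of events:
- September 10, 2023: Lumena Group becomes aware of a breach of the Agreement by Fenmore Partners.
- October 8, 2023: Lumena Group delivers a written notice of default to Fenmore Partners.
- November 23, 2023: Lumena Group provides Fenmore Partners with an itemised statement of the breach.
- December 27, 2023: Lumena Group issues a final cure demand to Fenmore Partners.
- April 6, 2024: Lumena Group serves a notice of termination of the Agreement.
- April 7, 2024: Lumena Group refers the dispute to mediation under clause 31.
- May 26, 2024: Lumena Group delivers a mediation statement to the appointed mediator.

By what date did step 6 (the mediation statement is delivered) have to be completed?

The dispute is referred to mediation on April 7, 2024; the 30-day hold period therefore ends May 7, 2024, and step 6 runs from that date. The window is 14–28 days after May 7, 2024; it closes on June 4, 2024.

June 4, 2024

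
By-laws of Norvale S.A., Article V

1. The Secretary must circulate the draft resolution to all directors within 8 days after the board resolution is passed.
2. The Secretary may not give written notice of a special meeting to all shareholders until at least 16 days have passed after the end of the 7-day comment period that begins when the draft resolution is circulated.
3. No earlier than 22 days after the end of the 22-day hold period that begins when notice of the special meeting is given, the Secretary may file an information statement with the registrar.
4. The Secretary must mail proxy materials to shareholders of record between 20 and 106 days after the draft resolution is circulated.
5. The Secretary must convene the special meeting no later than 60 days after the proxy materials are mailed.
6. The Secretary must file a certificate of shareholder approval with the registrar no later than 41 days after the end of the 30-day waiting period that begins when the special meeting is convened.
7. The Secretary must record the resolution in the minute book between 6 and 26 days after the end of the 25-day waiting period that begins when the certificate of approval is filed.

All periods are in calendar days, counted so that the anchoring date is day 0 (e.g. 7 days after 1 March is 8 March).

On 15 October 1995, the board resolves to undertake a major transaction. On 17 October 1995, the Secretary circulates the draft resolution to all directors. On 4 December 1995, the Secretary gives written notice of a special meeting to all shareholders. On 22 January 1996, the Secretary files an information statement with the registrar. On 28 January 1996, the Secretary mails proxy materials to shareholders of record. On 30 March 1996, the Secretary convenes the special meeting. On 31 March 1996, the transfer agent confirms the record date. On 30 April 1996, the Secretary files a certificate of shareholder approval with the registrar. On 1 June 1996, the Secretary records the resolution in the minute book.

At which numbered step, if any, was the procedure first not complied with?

Step 5

Step 1 — counting 8 days from 15 October 1995 (when the board resolution is passed) gives a deadline of 23 October 1995; done 17 October 1995 — timely.
Step 2 — must wait 16 days from 24 October 1995 (end of the 7-day comment period, which began when the draft resolution is circulated on 17 October 1995), so not before 9 November 1995; 4 December 1995 is on or after that date.
Step 3 — must wait 22 days from 26 December 1995 (end of the 22-day hold period, which began when notice of the special meeting is given on 4 December 1995), so not before 17 January 1996; done 22 January 1996, after the minimum wait.
Step 4 — 20 and 106 days from 17 October 1995 (when the draft resolution is circulated) are 6 November 1995 and 31 January 1996 respectively; 28 January 1996 falls inside that range.
Step 5 — counting 60 days from 28 January 1996 (when the proxy materials are mailed) gives a deadline of 28 March 1996; done 30 March 1996 — 2 days late.
The procedure was therefore not followed at step 5.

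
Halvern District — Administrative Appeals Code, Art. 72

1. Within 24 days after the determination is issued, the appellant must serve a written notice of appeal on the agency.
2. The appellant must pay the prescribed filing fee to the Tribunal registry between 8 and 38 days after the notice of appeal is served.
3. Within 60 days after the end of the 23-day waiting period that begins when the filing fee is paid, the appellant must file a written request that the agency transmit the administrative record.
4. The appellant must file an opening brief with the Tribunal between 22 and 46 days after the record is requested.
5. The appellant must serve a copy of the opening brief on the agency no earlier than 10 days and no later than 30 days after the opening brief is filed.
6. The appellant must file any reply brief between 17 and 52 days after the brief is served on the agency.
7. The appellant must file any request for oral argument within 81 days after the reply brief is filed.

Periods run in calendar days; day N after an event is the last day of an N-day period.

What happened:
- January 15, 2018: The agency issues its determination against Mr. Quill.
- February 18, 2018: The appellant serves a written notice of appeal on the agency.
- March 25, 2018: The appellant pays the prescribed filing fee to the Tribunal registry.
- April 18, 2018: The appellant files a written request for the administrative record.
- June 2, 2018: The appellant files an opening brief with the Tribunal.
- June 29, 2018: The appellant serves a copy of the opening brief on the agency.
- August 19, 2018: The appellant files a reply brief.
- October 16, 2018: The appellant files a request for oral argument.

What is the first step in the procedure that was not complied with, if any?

Step 1

Step 1: 24 days after January 15, 2018 (when the determination is issued) is February 8, 2018; February 18, 2018 misses that deadline by 10 days.
No need to go further; step 1 was not satisfied.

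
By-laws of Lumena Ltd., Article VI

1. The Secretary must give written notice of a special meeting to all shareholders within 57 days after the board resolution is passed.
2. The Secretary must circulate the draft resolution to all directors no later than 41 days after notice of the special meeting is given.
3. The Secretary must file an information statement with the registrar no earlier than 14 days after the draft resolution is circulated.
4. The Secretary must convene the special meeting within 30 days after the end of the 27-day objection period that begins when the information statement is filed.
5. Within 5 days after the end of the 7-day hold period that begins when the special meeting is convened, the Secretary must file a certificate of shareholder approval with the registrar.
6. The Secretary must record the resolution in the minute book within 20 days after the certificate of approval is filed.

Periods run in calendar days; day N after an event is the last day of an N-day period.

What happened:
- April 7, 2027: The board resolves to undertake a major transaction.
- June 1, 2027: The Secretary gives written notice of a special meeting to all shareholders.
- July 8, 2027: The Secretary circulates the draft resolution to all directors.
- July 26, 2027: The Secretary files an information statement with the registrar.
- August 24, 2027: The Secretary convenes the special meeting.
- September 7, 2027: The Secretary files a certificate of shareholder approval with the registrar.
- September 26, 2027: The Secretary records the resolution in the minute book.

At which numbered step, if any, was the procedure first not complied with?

Step 1 — counting 57 days from April 7, 2027 (when the board resolution is passed) gives a deadline of June 3, 2027; completed June 1, 2027, before the deadline.
Step 2 — counting 41 days from June 1, 2027 (when notice of the special meeting is given) gives a deadline of July 12, 2027; done July 8, 2027 — timely.
Step 3 — must wait 14 days from July 8, 2027 (when the draft resolution is circulated), so not before July 22, 2027; done July 26, 2027, after the minimum wait.
Step 4 — counting 30 days from August 22, 2027 (end of the 27-day objection period, which began when the information statement is filed on July 26, 2027) gives a deadline of September 21, 2027; August 24, 2027 is within that limit.
Step 5 — counting 5 days from August 31, 2027 (end of the 7-day hold period, which began when the special meeting is convened on August 24, 2027) gives a deadline of September 5, 2027; September 7, 2027 misses that deadline by 2 days.

Step 5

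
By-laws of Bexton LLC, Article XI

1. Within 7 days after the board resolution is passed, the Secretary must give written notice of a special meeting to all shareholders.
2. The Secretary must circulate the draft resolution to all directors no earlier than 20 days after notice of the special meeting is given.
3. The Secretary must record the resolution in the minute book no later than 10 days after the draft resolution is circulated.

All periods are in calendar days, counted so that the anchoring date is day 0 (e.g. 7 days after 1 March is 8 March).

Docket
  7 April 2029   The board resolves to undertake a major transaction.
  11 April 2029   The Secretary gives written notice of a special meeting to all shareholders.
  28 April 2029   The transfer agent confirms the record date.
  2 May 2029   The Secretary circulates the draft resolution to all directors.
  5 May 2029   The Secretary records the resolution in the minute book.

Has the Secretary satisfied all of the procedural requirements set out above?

Step 1 — counting 7 days from 7 April 2029 (when the board resolution is passed) gives a deadline of 14 April 2029; done 11 April 2029 — timely.
Step 2 — must wait 20 days from 11 April 2029 (when notice of the special meeting is given), so not before 1 May 2029; done 2 May 2029, after the minimum wait.
Step 3 — counting 10 days from 2 May 2029 (when the draft resolution is circulated) gives a deadline of 12 May 2029; 5 May 2029 is within that limit.

Yes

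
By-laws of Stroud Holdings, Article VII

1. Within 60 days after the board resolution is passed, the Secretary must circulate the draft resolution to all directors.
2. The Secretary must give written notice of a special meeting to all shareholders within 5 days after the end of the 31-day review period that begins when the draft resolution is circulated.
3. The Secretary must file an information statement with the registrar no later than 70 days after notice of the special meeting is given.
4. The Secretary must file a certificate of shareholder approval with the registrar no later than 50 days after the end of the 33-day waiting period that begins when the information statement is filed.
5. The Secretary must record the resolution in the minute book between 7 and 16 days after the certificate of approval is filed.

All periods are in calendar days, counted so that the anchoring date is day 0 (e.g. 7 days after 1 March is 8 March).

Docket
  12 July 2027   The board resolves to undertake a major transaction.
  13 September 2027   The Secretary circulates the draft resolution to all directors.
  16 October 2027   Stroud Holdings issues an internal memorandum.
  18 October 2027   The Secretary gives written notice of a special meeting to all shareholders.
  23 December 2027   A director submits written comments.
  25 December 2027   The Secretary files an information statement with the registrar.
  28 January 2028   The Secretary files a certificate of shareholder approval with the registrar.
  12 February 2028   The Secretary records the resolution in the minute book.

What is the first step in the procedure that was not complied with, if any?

(1) due by 12 July 2027 + 60 days = 10 September 2027; not done until 13 September 2027, 3 days after the deadline.
The procedure was therefore not followed at step 1.

Step 1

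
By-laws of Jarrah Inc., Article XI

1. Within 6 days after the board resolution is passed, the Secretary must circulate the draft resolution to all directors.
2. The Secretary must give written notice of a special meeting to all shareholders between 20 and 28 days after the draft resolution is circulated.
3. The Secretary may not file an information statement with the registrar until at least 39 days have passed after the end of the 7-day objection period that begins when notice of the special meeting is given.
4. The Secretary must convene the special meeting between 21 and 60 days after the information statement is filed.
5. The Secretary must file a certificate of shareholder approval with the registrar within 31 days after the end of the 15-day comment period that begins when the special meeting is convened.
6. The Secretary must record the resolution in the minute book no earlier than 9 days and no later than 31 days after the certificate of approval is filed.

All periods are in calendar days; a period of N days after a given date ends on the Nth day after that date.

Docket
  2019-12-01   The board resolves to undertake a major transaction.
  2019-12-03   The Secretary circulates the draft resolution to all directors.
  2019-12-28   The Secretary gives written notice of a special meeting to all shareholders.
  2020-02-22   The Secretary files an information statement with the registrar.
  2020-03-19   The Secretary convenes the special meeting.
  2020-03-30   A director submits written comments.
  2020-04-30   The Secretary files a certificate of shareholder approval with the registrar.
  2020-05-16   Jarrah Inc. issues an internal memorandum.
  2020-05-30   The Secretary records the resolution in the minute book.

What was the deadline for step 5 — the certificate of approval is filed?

2020-05-04

The special meeting is convened on 2020-03-19; the 15-day comment period therefore ends 2020-04-03, and step 5 runs from that date. 31 days after 2020-04-03 is 2020-05-04.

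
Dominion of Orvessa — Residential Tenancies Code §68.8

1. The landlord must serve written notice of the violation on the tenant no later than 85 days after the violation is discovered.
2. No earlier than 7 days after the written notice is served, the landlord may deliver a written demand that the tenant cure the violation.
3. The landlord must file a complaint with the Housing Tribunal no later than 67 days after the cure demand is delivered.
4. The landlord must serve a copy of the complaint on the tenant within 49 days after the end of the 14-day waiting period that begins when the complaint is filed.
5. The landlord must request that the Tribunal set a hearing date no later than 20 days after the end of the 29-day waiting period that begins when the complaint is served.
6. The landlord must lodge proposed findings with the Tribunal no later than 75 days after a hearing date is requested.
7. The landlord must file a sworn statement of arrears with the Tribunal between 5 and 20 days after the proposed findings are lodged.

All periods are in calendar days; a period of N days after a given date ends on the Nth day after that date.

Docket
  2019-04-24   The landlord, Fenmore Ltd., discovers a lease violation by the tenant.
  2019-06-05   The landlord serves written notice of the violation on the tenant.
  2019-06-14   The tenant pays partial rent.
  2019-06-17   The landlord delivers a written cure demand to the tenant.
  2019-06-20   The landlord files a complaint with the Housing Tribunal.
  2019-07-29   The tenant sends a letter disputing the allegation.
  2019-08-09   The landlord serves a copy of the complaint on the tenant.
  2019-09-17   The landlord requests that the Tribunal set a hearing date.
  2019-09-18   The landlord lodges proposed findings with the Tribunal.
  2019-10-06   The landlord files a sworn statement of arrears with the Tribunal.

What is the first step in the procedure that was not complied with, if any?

None — every step was satisfied

(1) due by 2019-04-24 + 85 days = 2019-07-18; 2019-06-05 is within that limit.
(2) permitted from 2019-06-05 + 7 days = 2019-06-12 onward; done 2019-06-17, after the minimum wait.
(3) due by 2019-06-17 + 67 days = 2019-08-23; completed 2019-06-20, before the deadline.
(4) due by 2019-07-04 + 49 days = 2019-08-22; completed 2019-08-09, before the deadline.
(5) due by 2019-09-07 + 20 days = 2019-09-27; done 2019-09-17 — timely.
(6) due by 2019-09-17 + 75 days = 2019-12-01; 2019-09-18 is within that limit.
(7) the permitted window runs from 2019-09-18 + 5 = 2019-09-23 to 2019-09-18 + 20 = 2019-10-08; done 2019-10-06 — within the window.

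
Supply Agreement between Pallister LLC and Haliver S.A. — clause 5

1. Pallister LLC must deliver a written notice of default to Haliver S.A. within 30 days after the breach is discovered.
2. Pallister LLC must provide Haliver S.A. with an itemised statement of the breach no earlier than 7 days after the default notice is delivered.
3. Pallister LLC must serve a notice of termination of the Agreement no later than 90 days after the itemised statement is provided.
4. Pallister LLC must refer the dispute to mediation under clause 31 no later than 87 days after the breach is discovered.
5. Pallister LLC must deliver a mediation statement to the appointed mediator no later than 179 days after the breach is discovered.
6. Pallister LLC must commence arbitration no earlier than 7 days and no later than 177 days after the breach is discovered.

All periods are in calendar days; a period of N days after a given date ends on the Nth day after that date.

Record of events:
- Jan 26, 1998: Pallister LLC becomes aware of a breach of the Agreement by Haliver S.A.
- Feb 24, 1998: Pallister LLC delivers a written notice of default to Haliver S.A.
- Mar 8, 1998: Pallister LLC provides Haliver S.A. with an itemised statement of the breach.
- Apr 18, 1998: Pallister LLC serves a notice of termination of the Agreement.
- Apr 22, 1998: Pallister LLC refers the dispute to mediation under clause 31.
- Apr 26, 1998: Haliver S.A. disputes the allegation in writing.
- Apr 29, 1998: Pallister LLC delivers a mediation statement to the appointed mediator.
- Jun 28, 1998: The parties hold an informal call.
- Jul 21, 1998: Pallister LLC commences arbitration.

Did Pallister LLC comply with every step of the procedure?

Yes

Step 1: 30 days after Jan 26, 1998 (when the breach is discovered) is Feb 25, 1998; completed Feb 24, 1998, before the deadline.
Step 2: the earliest permitted date is 7 days after Feb 24, 1998 (when the default notice is delivered), i.e. Mar 3, 1998; done Mar 8, 1998, after the minimum wait.
Step 3: 90 days after Mar 8, 1998 (when the itemised statement is provided) is Jun 6, 1998; completed Apr 18, 1998, before the deadline.
Step 4: 87 days after Jan 26, 1998 (when the breach is discovered) is Apr 23, 1998; Apr 22, 1998 is within that limit.
Step 5: 179 days after Jan 26, 1998 (when the breach is discovered) is Jul 24, 1998; Apr 29, 1998 is within that limit.
Step 6: the window is 7–177 days after Jan 26, 1998 (when the breach is discovered), so Feb 2, 1998 through Jul 22, 1998; done Jul 21, 1998 — within the window.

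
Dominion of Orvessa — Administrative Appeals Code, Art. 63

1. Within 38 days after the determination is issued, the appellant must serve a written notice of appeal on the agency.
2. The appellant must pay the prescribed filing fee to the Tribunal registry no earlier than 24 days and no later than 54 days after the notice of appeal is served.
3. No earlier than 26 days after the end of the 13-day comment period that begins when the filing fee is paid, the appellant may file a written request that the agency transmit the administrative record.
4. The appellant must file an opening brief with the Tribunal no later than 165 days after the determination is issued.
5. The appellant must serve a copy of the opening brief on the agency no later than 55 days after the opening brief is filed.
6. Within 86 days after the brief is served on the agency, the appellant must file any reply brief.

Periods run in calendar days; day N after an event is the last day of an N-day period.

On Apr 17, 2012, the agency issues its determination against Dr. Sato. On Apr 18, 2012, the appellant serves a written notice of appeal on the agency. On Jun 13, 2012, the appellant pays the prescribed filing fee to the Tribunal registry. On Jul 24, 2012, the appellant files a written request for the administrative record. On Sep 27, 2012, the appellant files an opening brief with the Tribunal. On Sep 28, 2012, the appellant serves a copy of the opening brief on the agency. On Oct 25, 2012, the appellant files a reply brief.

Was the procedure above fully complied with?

Step 1: 38 days after Apr 17, 2012 (when the determination is issued) is May 25, 2012; done Apr 18, 2012 — timely.
Step 2: the window is 24–54 days after Apr 18, 2012 (when the notice of appeal is served), so May 12, 2012 through Jun 11, 2012; done Jun 13, 2012 — 2 days after the window closed.

No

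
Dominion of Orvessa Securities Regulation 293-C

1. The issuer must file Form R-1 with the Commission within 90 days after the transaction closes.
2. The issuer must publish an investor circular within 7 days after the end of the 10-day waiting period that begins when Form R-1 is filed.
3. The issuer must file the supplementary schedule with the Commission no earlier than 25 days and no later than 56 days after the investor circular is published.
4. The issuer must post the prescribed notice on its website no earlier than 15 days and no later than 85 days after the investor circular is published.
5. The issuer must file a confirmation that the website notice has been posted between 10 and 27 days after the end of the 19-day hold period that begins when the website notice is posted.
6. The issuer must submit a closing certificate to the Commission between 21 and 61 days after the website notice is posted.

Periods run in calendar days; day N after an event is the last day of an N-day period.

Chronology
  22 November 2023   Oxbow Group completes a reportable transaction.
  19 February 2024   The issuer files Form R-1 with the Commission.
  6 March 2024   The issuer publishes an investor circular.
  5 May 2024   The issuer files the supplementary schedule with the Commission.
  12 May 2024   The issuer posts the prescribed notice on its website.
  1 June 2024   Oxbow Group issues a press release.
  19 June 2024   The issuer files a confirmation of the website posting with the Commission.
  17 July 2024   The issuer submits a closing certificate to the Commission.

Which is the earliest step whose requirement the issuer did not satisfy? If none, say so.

(1) due by 22 November 2023 + 90 days = 20 February 2024; done 19 February 2024 — timely.
(2) due by 29 February 2024 + 7 days = 7 March 2024; 6 March 2024 is within that limit.
(3) the permitted window runs from 6 March 2024 + 25 = 31 March 2024 to 6 March 2024 + 56 = 1 May 2024; 5 May 2024 is 4 days past the end of the window.
That is the first point of non-compliance.

Step 3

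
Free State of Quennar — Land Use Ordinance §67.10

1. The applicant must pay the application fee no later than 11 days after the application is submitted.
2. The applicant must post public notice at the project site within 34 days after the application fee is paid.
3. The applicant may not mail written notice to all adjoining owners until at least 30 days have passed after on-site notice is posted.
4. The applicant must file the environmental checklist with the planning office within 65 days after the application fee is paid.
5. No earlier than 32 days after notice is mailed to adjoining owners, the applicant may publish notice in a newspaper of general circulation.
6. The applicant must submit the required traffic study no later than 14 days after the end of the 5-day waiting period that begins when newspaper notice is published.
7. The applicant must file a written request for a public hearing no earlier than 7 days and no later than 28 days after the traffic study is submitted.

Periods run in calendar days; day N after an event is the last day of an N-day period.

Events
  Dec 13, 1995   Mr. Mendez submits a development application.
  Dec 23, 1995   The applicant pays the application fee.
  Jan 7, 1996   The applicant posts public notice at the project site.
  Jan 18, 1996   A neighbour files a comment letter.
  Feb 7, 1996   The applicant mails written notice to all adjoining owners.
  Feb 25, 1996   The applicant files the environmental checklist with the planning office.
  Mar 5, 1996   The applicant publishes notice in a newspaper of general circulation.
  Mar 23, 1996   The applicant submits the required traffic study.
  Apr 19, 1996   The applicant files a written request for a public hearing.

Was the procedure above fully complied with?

No

Step 1 — counting 11 days from Dec 13, 1995 (when the application is submitted) gives a deadline of Dec 24, 1995; done Dec 23, 1995 — timely.
Step 2 — counting 34 days from Dec 23, 1995 (when the application fee is paid) gives a deadline of Jan 26, 1996; completed Jan 7, 1996, before the deadline.
Step 3 — must wait 30 days from Jan 7, 1996 (when on-site notice is posted), so not before Feb 6, 1996; done Feb 7, 1996 — permitted.
Step 4 — counting 65 days from Dec 23, 1995 (when the application fee is paid) gives a deadline of Feb 26, 1996; completed Feb 25, 1996, before the deadline.
Step 5 — must wait 32 days from Feb 7, 1996 (when notice is mailed to adjoining owners), so not before Mar 10, 1996; done Mar 5, 1996 — 5 days too early.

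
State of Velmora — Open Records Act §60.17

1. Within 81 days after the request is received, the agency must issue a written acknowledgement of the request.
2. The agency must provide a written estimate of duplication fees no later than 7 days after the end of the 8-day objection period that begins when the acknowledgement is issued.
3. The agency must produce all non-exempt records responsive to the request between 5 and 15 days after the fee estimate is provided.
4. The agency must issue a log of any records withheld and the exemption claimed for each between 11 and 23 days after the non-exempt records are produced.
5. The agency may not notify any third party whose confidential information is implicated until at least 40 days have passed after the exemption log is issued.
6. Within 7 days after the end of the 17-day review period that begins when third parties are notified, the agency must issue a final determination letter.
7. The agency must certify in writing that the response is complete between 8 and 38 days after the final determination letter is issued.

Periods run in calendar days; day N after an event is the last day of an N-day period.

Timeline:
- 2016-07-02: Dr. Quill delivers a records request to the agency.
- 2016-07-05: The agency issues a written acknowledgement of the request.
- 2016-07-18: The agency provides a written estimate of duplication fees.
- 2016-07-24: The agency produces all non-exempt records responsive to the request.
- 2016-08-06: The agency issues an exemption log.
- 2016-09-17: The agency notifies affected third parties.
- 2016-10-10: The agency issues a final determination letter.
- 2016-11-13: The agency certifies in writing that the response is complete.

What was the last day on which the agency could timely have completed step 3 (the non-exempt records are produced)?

Step 3 runs from 2016-07-18, when the fee estimate is provided. The window is 5–15 days after 2016-07-18; it closes on 2016-08-02.

2016-08-02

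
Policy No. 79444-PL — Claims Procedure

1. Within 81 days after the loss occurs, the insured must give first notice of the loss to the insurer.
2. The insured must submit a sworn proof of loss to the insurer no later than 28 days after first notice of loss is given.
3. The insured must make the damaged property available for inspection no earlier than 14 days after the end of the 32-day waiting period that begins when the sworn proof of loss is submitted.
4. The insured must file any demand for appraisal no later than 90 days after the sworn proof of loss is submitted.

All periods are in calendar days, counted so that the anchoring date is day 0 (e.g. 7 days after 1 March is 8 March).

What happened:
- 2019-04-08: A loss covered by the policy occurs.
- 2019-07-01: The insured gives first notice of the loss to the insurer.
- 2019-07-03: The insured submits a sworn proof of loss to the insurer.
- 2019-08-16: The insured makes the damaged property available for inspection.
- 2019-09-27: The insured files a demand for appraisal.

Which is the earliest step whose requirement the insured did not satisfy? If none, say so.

Step 1 — counting 81 days from 2019-04-08 (when the loss occurs) gives a deadline of 2019-06-28; 2019-07-01 misses that deadline by 3 days.
That is the first point of non-compliance.

Step 1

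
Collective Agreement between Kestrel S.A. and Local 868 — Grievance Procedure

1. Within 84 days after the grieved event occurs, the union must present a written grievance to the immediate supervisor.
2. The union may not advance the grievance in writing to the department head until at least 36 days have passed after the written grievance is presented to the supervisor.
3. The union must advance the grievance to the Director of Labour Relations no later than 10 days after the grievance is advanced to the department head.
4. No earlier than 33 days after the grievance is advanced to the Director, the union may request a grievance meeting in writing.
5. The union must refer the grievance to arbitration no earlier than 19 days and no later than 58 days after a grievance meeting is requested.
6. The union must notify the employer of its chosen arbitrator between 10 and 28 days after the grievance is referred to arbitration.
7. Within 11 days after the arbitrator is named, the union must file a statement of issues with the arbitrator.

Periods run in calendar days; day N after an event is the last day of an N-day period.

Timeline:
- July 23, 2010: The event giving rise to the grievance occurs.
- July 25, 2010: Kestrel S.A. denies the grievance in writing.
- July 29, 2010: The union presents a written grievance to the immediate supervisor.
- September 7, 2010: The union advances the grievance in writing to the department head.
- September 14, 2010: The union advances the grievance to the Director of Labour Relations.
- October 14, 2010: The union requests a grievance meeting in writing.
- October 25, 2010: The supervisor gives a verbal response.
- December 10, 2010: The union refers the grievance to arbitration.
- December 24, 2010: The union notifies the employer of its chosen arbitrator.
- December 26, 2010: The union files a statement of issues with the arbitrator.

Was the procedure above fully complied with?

No

(1) due by July 23, 2010 + 84 days = October 15, 2010; completed July 29, 2010, before the deadline.
(2) permitted from July 29, 2010 + 36 days = September 3, 2010 onward; September 7, 2010 is on or after that date.
(3) due by September 7, 2010 + 10 days = September 17, 2010; completed September 14, 2010, before the deadline.
(4) permitted from September 14, 2010 + 33 days = October 17, 2010 onward; acted on October 14, 2010, 3 days prematurely.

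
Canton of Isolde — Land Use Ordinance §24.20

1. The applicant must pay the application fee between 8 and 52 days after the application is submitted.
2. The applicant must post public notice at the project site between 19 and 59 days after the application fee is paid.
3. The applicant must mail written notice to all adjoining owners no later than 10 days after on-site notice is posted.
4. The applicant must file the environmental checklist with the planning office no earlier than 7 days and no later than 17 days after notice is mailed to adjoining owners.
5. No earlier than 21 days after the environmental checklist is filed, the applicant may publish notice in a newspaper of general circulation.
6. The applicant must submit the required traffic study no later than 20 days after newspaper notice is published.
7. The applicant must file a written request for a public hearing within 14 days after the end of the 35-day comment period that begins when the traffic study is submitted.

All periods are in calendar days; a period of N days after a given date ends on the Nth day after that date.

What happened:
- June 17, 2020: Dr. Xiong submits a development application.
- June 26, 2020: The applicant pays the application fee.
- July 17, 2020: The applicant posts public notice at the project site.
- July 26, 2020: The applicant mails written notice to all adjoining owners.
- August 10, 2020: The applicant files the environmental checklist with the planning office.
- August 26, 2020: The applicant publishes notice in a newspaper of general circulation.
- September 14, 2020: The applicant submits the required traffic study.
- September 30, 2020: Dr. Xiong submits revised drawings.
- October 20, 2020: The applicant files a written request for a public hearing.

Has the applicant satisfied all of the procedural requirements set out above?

No

Step 1: the window is 8–52 days after June 17, 2020 (when the application is submitted), so June 25, 2020 through August 8, 2020; June 26, 2020 falls inside that range.
Step 2: the window is 19–59 days after June 26, 2020 (when the application fee is paid), so July 15, 2020 through August 24, 2020; done July 17, 2020 — within the window.
Step 3: 10 days after July 17, 2020 (when on-site notice is posted) is July 27, 2020; completed July 26, 2020, before the deadline.
Step 4: the window is 7–17 days after July 26, 2020 (when notice is mailed to adjoining owners), so August 2, 2020 through August 12, 2020; done August 10, 2020 — within the window.
Step 5: the earliest permitted date is 21 days after August 10, 2020 (when the environmental checklist is filed), i.e. August 31, 2020; done August 26, 2020 — 5 days too early.
The analysis stops there.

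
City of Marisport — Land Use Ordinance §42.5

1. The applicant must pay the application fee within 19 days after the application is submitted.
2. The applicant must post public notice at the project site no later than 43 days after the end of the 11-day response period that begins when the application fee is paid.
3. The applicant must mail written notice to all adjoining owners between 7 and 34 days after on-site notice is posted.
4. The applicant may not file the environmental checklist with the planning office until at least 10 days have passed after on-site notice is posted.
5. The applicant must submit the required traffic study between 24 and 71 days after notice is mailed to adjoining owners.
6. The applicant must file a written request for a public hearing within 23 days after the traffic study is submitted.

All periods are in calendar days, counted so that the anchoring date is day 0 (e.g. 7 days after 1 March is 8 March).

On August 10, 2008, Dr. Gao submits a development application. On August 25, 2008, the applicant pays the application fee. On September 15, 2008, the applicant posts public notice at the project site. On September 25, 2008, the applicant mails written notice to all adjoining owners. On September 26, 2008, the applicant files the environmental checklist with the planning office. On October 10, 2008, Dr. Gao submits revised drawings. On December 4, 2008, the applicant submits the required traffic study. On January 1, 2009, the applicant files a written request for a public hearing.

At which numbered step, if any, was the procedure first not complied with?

Step 1 — counting 19 days from August 10, 2008 (when the application is submitted) gives a deadline of August 29, 2008; done August 25, 2008 — timely.
Step 2 — counting 43 days from September 5, 2008 (end of the 11-day response period, which began when the application fee is paid on August 25, 2008) gives a deadline of October 18, 2008; September 15, 2008 is within that limit.
Step 3 — 7 and 34 days from September 15, 2008 (when on-site notice is posted) are September 22, 2008 and October 19, 2008 respectively; September 25, 2008 falls inside that range.
Step 4 — must wait 10 days from September 15, 2008 (when on-site notice is posted), so not before September 25, 2008; done September 26, 2008 — permitted.
Step 5 — 24 and 71 days from September 25, 2008 (when notice is mailed to adjoining owners) are October 19, 2008 and December 5, 2008 respectively; December 4, 2008 falls inside that range.
Step 6 — counting 23 days from December 4, 2008 (when the traffic study is submitted) gives a deadline of December 27, 2008; January 1, 2009 misses that deadline by 5 days.

Step 6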